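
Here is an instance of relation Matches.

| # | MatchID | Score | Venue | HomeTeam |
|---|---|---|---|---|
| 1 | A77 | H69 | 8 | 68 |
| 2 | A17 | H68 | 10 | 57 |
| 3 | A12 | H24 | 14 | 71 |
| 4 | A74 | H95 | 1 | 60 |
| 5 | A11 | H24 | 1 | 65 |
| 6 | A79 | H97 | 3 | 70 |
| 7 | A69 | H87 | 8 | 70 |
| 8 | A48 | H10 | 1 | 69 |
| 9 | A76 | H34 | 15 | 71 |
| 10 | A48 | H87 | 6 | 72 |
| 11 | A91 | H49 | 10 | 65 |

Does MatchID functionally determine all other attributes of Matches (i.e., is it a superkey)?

Rows 8 and 10 have the same MatchID value MatchID=A48 but are distinct tuples, so MatchID does not determine every attribute — not a superkey.

No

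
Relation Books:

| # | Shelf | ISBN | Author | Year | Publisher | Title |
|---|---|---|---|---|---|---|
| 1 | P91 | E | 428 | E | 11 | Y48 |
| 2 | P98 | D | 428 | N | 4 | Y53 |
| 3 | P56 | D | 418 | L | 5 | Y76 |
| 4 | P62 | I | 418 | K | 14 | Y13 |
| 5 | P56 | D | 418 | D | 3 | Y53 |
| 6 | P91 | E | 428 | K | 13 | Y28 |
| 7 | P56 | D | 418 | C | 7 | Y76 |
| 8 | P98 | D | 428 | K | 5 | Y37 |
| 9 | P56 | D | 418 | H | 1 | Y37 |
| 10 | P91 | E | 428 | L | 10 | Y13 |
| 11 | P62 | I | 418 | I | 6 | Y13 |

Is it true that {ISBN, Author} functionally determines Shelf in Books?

(ISBN=E, Author=428): rows 1, 6, 10 → Shelf = P91, P91, P91 ✓
(ISBN=D, Author=428): rows 2, 8 → Shelf = P98, P98 ✓
(ISBN=D, Author=418): rows 3, 5, 7, 9 → Shelf = P56, P56, P56, P56 ✓
(ISBN=I, Author=418): rows 4, 11 → Shelf = P62, P62 ✓
Every {ISBN, Author} value is associated with a single Shelf value, so {ISBN, Author} -> Shelf holds.

Yes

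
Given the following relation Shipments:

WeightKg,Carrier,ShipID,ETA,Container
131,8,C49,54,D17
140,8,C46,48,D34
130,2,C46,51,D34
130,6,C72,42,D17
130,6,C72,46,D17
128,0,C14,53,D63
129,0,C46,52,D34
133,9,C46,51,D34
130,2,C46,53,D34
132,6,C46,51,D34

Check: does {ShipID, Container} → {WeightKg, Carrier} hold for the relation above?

(ShipID=C49, Container=D17): 1 row → {WeightKg,Carrier} = (131, 8) ✓
(ShipID=C46, Container=D34): 6 rows → {WeightKg,Carrier} takes values {(140, 8), (130, 2), (129, 0), (133, 9), (132, 6)} — violation
(ShipID=C72, Container=D17): 2 rows → {WeightKg,Carrier} = (130, 6), (130, 6) ✓
(ShipID=C14, Container=D63): 1 row → {WeightKg,Carrier} = (128, 0) ✓
Two rows agree on {ShipID, Container} but differ on {WeightKg, Carrier}, so {ShipID, Container} → {WeightKg, Carrier} does not hold.

No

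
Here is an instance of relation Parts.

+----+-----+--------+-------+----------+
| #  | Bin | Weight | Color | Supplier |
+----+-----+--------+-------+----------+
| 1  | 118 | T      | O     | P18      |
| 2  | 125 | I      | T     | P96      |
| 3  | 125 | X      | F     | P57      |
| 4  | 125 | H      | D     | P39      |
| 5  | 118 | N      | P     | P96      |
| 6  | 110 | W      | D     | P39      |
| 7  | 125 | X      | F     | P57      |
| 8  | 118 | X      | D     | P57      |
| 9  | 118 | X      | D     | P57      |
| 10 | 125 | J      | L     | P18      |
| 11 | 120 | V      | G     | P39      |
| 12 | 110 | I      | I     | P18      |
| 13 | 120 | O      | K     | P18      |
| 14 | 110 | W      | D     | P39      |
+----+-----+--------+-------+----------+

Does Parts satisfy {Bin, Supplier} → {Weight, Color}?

Yes

(Bin=118, Supplier=P18): row 1 → {Weight,Color} = (T, O) ✓
(Bin=125, Supplier=P96): row 2 → {Weight,Color} = (I, T) ✓
(Bin=125, Supplier=P57): rows 3, 7 → {Weight,Color} = (X, F), (X, F) ✓
(Bin=125, Supplier=P39): row 4 → {Weight,Color} = (H, D) ✓
(Bin=118, Supplier=P96): row 5 → {Weight,Color} = (N, P) ✓
(Bin=110, Supplier=P39): rows 6, 14 → {Weight,Color} = (W, D), (W, D) ✓
(Bin=118, Supplier=P57): rows 8, 9 → {Weight,Color} = (X, D), (X, D) ✓
(Bin=125, Supplier=P18): row 10 → {Weight,Color} = (J, L) ✓
(Bin=120, Supplier=P39): row 11 → {Weight,Color} = (V, G) ✓
(Bin=110, Supplier=P18): row 12 → {Weight,Color} = (I, I) ✓
(Bin=120, Supplier=P18): row 13 → {Weight,Color} = (O, K) ✓
Every {Bin, Supplier} value is associated with a single {Weight, Color} value, so {Bin, Supplier} → {Weight, Color} holds.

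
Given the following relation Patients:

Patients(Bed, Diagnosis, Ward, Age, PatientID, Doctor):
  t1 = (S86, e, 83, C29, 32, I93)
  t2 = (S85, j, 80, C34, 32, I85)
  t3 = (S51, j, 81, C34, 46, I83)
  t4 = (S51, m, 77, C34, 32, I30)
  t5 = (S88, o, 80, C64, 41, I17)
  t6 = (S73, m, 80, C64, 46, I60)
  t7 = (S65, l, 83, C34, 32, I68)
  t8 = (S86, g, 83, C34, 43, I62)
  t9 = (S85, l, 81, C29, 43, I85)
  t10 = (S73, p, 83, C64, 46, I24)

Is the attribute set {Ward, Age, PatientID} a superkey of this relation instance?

All 10 rows have distinct {Ward, Age, PatientID} values, so {Ward, Age, PatientID} → (all attributes) holds and {Ward, Age, PatientID} is a superkey.

Yes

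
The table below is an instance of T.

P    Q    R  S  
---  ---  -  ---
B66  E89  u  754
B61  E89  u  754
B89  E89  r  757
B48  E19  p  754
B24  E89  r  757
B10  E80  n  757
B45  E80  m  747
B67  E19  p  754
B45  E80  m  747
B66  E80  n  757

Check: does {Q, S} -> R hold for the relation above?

(Q=E89, S=754): 2 rows → R = u, u ✓
(Q=E89, S=757): 2 rows → R = r, r ✓
(Q=E19, S=754): 2 rows → R = p, p ✓
(Q=E80, S=757): 2 rows → R = n, n ✓
(Q=E80, S=747): 2 rows → R = m, m ✓
Every {Q, S} value is associated with a single R value, so {Q, S} -> R holds.

Yes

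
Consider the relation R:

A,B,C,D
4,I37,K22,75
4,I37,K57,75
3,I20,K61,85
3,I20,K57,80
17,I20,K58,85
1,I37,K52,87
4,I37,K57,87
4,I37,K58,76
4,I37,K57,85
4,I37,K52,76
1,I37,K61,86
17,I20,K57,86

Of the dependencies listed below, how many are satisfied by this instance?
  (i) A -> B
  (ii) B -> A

(i) A -> B: every LHS value maps to a single RHS value — holds.
(ii) B -> A: B=I37: 8 rows → A takes values {4, 1} — violation; B=I20: 4 rows → A takes values {3, 17} — violation — fails.
1 of the 2 dependencies holds.

1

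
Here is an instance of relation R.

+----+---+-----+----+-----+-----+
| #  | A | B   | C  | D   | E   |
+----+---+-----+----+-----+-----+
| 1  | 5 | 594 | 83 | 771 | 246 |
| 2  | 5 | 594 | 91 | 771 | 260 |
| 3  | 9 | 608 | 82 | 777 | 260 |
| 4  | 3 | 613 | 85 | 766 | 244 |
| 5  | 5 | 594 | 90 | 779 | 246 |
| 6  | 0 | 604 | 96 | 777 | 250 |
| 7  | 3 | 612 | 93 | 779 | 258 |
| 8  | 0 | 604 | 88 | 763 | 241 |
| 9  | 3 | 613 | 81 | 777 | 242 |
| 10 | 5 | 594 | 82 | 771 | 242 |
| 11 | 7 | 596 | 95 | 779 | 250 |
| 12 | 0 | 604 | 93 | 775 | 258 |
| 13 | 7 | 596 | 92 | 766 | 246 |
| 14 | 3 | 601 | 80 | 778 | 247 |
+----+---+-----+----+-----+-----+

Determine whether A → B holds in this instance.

A=5: rows 1, 2, 5, 10 → B = 594, 594, 594, 594 ✓
A=9: row 3 → B = 608 ✓
A=3: rows 4, 7, 9, 14 → B takes values {613, 612, 601} — violation
A=0: rows 6, 8, 12 → B = 604, 604, 604 ✓
A=7: rows 11, 13 → B = 596, 596 ✓
Two rows agree on A but differ on B, so A → B does not hold.

No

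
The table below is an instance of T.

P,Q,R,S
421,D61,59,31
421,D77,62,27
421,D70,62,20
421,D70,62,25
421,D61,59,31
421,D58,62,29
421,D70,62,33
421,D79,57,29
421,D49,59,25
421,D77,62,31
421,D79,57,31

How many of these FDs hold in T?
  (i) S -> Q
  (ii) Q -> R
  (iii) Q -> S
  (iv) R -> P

2

(i) S -> Q: S=31: 4 rows → Q takes values {D61, D77, D79} — violation; S=25: 2 rows → Q takes values {D70, D49} — violation; S=29: 2 rows → Q takes values {D58, D79} — violation — fails.
(ii) Q -> R: every LHS value maps to a single RHS value — holds.
(iii) Q -> S: Q=D77: 2 rows → S takes values {27, 31} — violation; Q=D70: 3 rows → S takes values {20, 25, 33} — violation; Q=D79: 2 rows → S takes values {29, 31} — violation — fails.
(iv) R -> P: every LHS value maps to a single RHS value — holds.
2 of the 4 dependencies hold.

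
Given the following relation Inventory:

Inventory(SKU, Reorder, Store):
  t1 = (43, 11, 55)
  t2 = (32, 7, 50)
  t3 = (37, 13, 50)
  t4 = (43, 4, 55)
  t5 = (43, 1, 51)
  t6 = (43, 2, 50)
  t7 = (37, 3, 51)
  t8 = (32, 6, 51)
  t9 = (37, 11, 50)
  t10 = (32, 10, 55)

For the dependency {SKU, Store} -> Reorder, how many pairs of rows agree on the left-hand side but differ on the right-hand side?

2

(SKU=43, Store=55): violating pairs (1,4) — 1 pair.
(SKU=37, Store=50): violating pairs (3,9) — 1 pair.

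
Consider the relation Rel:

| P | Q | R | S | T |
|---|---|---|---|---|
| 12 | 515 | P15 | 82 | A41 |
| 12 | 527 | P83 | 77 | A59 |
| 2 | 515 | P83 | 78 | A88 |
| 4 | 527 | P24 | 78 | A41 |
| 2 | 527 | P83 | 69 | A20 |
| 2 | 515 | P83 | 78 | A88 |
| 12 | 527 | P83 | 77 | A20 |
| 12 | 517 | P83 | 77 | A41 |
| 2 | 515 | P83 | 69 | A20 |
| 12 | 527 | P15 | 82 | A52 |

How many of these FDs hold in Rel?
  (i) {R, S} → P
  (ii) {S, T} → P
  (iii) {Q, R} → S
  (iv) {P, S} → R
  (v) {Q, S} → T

(i) {R, S} → P: every LHS value maps to a single RHS value — holds.
(ii) {S, T} → P: every LHS value maps to a single RHS value — holds.
(iii) {Q, R} → S: (Q=527, R=P83): 3 rows → S takes values {77, 69} — violation; (Q=515, R=P83): 3 rows → S takes values {78, 69} — violation — fails.
(iv) {P, S} → R: every LHS value maps to a single RHS value — holds.
(v) {Q, S} → T: (Q=527, S=77): 2 rows → T takes values {A59, A20} — violation — fails.
3 of the 5 dependencies hold.

3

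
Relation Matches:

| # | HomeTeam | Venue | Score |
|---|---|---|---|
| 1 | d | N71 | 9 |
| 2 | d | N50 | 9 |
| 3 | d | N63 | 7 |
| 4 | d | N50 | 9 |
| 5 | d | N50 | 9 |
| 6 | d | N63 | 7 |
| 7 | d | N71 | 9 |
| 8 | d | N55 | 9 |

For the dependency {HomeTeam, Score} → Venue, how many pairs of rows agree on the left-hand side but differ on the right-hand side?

11

(HomeTeam=d, Score=9): violating pairs (1,2), (1,4), (1,5), (1,8), (2,7), (2,8), (4,7), (4,8), (5,7), (5,8), (7,8) — 11 pairs.
(HomeTeam=d, Score=7): all 2 rows agree on Venue — 0 pairs.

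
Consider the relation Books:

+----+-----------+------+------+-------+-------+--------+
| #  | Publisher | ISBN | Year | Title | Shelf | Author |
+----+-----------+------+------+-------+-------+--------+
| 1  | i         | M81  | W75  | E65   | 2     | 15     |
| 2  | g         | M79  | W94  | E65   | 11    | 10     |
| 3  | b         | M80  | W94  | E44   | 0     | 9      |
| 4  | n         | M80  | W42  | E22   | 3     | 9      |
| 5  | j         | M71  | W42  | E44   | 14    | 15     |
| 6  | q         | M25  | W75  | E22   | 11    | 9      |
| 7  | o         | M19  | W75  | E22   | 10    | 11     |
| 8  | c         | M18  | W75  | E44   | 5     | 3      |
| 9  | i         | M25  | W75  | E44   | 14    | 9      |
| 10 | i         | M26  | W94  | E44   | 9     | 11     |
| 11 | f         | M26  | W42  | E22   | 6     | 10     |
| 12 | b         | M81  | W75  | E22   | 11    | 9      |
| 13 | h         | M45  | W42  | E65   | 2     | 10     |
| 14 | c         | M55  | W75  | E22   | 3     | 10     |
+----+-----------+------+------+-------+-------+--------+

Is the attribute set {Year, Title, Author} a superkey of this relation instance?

No

Rows 6 and 12 have the same {Year, Title, Author} value (Year=W75, Title=E22, Author=9) but are distinct tuples, so {Year, Title, Author} does not determine every attribute — not a superkey.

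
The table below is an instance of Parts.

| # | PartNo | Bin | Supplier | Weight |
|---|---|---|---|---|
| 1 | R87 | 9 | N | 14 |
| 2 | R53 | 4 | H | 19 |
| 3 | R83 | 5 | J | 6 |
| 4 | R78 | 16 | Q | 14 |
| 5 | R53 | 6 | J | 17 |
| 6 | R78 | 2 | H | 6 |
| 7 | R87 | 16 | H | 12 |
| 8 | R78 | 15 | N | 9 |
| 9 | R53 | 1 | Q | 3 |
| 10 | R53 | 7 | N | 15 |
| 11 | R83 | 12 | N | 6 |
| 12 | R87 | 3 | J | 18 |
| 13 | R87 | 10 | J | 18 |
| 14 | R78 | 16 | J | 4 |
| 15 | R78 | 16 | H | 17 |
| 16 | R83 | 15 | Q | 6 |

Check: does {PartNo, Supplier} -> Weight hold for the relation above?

(PartNo=R87, Supplier=N): row 1 → Weight = 14 ✓
(PartNo=R53, Supplier=H): row 2 → Weight = 19 ✓
(PartNo=R83, Supplier=J): row 3 → Weight = 6 ✓
(PartNo=R78, Supplier=Q): row 4 → Weight = 14 ✓
(PartNo=R53, Supplier=J): row 5 → Weight = 17 ✓
(PartNo=R78, Supplier=H): rows 6, 15 → Weight takes values {6, 17} — violation
(PartNo=R87, Supplier=H): row 7 → Weight = 12 ✓
(PartNo=R78, Supplier=N): row 8 → Weight = 9 ✓
(PartNo=R53, Supplier=Q): row 9 → Weight = 3 ✓
(PartNo=R53, Supplier=N): row 10 → Weight = 15 ✓
(PartNo=R83, Supplier=N): row 11 → Weight = 6 ✓
(PartNo=R87, Supplier=J): rows 12, 13 → Weight = 18, 18 ✓
(PartNo=R78, Supplier=J): row 14 → Weight = 4 ✓
(PartNo=R83, Supplier=Q): row 16 → Weight = 6 ✓
Two rows agree on {PartNo, Supplier} but differ on Weight, so {PartNo, Supplier} -> Weight does not hold.

No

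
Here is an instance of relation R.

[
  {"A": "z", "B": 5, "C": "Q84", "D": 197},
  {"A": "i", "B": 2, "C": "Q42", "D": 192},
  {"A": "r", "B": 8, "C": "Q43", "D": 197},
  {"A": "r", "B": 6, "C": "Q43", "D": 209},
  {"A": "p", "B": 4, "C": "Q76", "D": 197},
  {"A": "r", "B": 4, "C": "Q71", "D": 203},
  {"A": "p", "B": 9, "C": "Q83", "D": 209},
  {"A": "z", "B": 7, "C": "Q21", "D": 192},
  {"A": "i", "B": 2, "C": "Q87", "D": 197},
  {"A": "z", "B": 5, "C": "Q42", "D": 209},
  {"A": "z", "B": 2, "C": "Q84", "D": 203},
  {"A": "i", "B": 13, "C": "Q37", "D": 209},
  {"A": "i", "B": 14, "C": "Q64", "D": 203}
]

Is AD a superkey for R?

Yes

All 13 rows have distinct AD values, so AD → (all attributes) holds and AD is a superkey.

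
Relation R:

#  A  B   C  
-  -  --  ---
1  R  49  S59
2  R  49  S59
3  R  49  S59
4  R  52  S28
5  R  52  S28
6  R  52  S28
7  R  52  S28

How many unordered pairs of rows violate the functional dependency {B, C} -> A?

(B=49, C=S59): all 3 rows agree on A — 0 pairs.
(B=52, C=S28): all 4 rows agree on A — 0 pairs.

0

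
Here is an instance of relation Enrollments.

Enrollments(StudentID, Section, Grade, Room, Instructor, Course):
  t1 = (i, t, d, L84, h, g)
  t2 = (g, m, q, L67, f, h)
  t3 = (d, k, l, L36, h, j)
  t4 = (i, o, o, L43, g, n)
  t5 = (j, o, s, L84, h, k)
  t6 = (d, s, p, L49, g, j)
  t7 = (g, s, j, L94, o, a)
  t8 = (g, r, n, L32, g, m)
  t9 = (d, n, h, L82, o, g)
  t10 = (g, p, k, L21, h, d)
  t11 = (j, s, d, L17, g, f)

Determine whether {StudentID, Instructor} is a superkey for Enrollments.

All 11 rows have distinct {StudentID, Instructor} values, so {StudentID, Instructor} → (all attributes) holds and {StudentID, Instructor} is a superkey.

Yes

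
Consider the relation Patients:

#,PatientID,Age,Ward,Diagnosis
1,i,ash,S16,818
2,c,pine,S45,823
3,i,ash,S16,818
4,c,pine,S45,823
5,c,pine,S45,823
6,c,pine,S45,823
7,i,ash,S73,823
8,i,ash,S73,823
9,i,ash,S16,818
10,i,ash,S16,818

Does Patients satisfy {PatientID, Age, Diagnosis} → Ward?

(PatientID=i, Age=ash, Diagnosis=818): rows 1, 3, 9, 10 → Ward = S16, S16, S16, S16 ✓
(PatientID=c, Age=pine, Diagnosis=823): rows 2, 4, 5, 6 → Ward = S45, S45, S45, S45 ✓
(PatientID=i, Age=ash, Diagnosis=823): rows 7, 8 → Ward = S73, S73 ✓
Every {PatientID, Age, Diagnosis} value is associated with a single Ward value, so {PatientID, Age, Diagnosis} → Ward holds.

Yes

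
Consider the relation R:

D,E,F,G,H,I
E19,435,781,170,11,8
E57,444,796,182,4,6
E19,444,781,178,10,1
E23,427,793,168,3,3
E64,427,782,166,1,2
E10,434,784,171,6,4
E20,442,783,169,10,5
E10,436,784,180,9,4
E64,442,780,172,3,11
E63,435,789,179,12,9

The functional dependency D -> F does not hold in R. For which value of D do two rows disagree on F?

E64

D=E19: 2 rows → F = 781, 781 ✓
D=E57: 1 row → F = 796 ✓
D=E23: 1 row → F = 793 ✓
D=E64: 2 rows → F takes values {782, 780} — violation
D=E10: 2 rows → F = 784, 784 ✓
D=E20: 1 row → F = 783 ✓
D=E63: 1 row → F = 789 ✓
The only D value with inconsistent F is D=E64.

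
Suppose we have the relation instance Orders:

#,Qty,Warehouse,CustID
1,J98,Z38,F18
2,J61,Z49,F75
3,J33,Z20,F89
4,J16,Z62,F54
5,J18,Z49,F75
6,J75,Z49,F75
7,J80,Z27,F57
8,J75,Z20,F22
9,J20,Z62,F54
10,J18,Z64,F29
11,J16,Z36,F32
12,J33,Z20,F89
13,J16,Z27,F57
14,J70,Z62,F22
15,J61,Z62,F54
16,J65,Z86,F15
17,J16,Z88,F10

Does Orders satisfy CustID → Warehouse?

CustID=F18: row 1 → Warehouse = Z38 ✓
CustID=F75: rows 2, 5, 6 → Warehouse = Z49, Z49, Z49 ✓
CustID=F89: rows 3, 12 → Warehouse = Z20, Z20 ✓
CustID=F54: rows 4, 9, 15 → Warehouse = Z62, Z62, Z62 ✓
CustID=F57: rows 7, 13 → Warehouse = Z27, Z27 ✓
CustID=F22: rows 8, 14 → Warehouse takes values {Z20, Z62} — violation
CustID=F29: row 10 → Warehouse = Z64 ✓
CustID=F32: row 11 → Warehouse = Z36 ✓
CustID=F15: row 16 → Warehouse = Z86 ✓
CustID=F10: row 17 → Warehouse = Z88 ✓
Two rows agree on CustID but differ on Warehouse, so CustID → Warehouse does not hold.

No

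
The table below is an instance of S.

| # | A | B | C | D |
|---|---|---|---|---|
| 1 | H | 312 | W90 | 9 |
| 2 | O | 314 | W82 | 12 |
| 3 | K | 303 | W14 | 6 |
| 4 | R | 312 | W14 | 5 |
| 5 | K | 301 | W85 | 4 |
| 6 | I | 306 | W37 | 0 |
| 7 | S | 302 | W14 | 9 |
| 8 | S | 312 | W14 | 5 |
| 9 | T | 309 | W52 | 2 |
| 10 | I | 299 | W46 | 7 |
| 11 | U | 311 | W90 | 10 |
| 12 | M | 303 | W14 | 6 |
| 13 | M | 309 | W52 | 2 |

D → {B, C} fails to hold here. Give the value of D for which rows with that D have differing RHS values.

D=9: rows 1, 7 → {B,C} takes values {(312, W90), (302, W14)} — violation
D=12: row 2 → {B,C} = (314, W82) ✓
D=6: rows 3, 12 → {B,C} = (303, W14), (303, W14) ✓
D=5: rows 4, 8 → {B,C} = (312, W14), (312, W14) ✓
D=4: row 5 → {B,C} = (301, W85) ✓
D=0: row 6 → {B,C} = (306, W37) ✓
D=2: rows 9, 13 → {B,C} = (309, W52), (309, W52) ✓
D=7: row 10 → {B,C} = (299, W46) ✓
D=10: row 11 → {B,C} = (311, W90) ✓
The only D value with inconsistent RHS is D=9.

9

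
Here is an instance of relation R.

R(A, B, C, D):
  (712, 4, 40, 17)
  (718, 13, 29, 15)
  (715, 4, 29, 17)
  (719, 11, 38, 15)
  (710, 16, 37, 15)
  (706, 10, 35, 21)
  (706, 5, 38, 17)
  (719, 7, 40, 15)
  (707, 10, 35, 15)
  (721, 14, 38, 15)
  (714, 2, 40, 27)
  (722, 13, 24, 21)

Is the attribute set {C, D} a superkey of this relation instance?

Two distinct rows share (C=38, D=15), so {C, D} does not determine every attribute — not a superkey.

No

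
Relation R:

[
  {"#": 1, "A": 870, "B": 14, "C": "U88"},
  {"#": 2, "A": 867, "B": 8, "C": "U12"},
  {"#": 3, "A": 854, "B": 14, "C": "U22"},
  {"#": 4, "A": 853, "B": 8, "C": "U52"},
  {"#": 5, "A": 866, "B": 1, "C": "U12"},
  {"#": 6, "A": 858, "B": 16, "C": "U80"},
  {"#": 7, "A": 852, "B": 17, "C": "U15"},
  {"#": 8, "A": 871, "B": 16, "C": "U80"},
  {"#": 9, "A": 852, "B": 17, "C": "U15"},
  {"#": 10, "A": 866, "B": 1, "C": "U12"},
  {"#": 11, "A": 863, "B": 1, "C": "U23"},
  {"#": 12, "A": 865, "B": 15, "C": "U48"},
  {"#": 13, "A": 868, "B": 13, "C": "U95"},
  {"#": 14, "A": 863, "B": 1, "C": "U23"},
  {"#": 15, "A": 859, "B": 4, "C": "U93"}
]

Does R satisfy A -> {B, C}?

A=870: row 1 → {B,C} = (14, U88) ✓
A=867: row 2 → {B,C} = (8, U12) ✓
A=854: row 3 → {B,C} = (14, U22) ✓
A=853: row 4 → {B,C} = (8, U52) ✓
A=866: rows 5, 10 → {B,C} = (1, U12), (1, U12) ✓
A=858: row 6 → {B,C} = (16, U80) ✓
A=852: rows 7, 9 → {B,C} = (17, U15), (17, U15) ✓
A=871: row 8 → {B,C} = (16, U80) ✓
A=863: rows 11, 14 → {B,C} = (1, U23), (1, U23) ✓
A=865: row 12 → {B,C} = (15, U48) ✓
A=868: row 13 → {B,C} = (13, U95) ✓
A=859: row 15 → {B,C} = (4, U93) ✓
Every A value is associated with a single {B, C} value, so A -> {B, C} holds.

Yes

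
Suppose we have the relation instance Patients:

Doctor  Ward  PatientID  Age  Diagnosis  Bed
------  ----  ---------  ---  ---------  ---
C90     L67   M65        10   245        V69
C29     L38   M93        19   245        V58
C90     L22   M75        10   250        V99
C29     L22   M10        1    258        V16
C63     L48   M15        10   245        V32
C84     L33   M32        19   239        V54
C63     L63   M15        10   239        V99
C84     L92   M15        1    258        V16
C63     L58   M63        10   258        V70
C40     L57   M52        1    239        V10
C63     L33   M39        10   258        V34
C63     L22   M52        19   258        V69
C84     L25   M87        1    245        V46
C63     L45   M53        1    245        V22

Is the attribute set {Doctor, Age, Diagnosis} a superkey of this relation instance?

Two distinct rows share (Doctor=C63, Age=10, Diagnosis=258), so {Doctor, Age, Diagnosis} does not determine every attribute — not a superkey.

No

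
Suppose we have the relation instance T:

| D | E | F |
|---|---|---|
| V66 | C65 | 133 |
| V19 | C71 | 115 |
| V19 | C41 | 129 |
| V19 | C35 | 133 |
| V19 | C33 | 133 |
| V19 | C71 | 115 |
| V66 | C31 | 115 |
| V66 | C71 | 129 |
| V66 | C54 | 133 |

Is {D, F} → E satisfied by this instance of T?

No

(D=V66, F=133): 2 rows → E takes values {C65, C54} — violation
(D=V19, F=115): 2 rows → E = C71, C71 ✓
(D=V19, F=129): 1 row → E = C41 ✓
(D=V19, F=133): 2 rows → E takes values {C35, C33} — violation
(D=V66, F=115): 1 row → E = C31 ✓
(D=V66, F=129): 1 row → E = C71 ✓
Two rows agree on {D, F} but differ on E, so {D, F} → E does not hold.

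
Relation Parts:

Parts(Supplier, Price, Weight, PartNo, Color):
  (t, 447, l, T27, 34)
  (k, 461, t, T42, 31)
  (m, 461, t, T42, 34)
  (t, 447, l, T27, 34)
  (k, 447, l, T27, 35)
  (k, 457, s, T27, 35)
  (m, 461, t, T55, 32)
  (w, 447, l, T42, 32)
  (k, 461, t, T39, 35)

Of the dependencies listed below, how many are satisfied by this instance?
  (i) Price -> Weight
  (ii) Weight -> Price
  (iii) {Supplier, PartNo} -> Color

(i) Price -> Weight: every LHS value maps to a single RHS value — holds.
(ii) Weight -> Price: every LHS value maps to a single RHS value — holds.
(iii) {Supplier, PartNo} -> Color: every LHS value maps to a single RHS value — holds.
3 of the 3 dependencies hold.

3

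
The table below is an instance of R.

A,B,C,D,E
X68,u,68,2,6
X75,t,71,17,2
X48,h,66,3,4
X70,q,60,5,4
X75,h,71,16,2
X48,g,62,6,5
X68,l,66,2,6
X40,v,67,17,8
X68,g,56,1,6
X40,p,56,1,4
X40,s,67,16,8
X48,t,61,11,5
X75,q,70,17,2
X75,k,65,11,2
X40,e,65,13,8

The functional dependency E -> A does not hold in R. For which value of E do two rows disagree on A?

4

E=6: 3 rows → A = X68, X68, X68 ✓
E=2: 4 rows → A = X75, X75, X75, X75 ✓
E=4: 3 rows → A takes values {X48, X70, X40} — violation
E=5: 2 rows → A = X48, X48 ✓
E=8: 3 rows → A = X40, X40, X40 ✓
The only E value with inconsistent A is E=4.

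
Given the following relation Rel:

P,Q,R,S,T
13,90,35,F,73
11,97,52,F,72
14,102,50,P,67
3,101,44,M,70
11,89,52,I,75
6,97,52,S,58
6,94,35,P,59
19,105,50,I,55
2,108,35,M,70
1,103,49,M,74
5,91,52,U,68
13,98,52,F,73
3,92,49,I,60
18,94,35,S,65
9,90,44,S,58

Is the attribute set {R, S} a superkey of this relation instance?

No

Two distinct rows share (R=52, S=F), so {R, S} does not determine every attribute — not a superkey.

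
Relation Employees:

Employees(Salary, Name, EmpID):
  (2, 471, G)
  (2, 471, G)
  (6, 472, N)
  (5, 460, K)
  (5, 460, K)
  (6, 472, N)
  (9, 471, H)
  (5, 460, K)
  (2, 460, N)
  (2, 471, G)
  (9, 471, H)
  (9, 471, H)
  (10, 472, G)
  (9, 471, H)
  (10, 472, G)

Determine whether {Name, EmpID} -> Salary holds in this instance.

Yes

(Name=471, EmpID=G): 3 rows → Salary = 2, 2, 2 ✓
(Name=472, EmpID=N): 2 rows → Salary = 6, 6 ✓
(Name=460, EmpID=K): 3 rows → Salary = 5, 5, 5 ✓
(Name=471, EmpID=H): 4 rows → Salary = 9, 9, 9, 9 ✓
(Name=460, EmpID=N): 1 row → Salary = 2 ✓
(Name=472, EmpID=G): 2 rows → Salary = 10, 10 ✓
Every {Name, EmpID} value is associated with a single Salary value, so {Name, EmpID} -> Salary holds.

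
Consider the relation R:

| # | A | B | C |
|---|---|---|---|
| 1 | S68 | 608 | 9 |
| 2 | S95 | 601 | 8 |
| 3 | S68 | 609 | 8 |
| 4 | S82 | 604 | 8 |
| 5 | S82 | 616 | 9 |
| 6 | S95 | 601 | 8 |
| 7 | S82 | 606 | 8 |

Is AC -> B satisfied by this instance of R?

No

(A=S68, C=9): row 1 → B = 608 ✓
(A=S95, C=8): rows 2, 6 → B = 601, 601 ✓
(A=S68, C=8): row 3 → B = 609 ✓
(A=S82, C=8): rows 4, 7 → B takes values {604, 606} — violation
(A=S82, C=9): row 5 → B = 616 ✓
Two rows agree on AC but differ on B, so AC -> B does not hold.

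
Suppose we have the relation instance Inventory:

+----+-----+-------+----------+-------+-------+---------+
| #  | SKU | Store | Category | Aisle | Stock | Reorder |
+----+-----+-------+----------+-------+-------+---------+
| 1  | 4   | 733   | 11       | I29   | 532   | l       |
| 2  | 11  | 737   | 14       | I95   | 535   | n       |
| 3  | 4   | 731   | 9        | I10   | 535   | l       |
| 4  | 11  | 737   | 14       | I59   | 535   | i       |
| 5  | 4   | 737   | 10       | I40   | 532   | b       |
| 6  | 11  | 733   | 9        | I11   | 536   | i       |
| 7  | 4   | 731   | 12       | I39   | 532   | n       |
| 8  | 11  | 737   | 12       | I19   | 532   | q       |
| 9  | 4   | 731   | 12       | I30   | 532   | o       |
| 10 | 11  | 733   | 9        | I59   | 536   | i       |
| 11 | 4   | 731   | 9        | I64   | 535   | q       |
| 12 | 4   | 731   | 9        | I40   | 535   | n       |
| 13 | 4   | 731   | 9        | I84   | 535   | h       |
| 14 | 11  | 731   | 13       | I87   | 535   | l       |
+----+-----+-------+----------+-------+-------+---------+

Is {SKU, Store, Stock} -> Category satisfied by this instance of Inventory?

Yes

(SKU=4, Store=733, Stock=532): row 1 → Category = 11 ✓
(SKU=11, Store=737, Stock=535): rows 2, 4 → Category = 14, 14 ✓
(SKU=4, Store=731, Stock=535): rows 3, 11, 12, 13 → Category = 9, 9, 9, 9 ✓
(SKU=4, Store=737, Stock=532): row 5 → Category = 10 ✓
(SKU=11, Store=733, Stock=536): rows 6, 10 → Category = 9, 9 ✓
(SKU=4, Store=731, Stock=532): rows 7, 9 → Category = 12, 12 ✓
(SKU=11, Store=737, Stock=532): row 8 → Category = 12 ✓
(SKU=11, Store=731, Stock=535): row 14 → Category = 13 ✓
Every {SKU, Store, Stock} value is associated with a single Category value, so {SKU, Store, Stock} -> Category holds.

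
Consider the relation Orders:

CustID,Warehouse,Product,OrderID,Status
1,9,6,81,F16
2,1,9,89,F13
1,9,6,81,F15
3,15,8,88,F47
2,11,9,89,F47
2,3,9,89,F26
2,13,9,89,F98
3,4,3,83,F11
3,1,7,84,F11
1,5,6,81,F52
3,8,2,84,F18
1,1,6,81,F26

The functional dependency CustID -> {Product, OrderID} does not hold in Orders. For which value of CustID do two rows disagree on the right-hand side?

CustID=1: 4 rows → {Product,OrderID} = (6, 81), (6, 81), (6, 81), (6, 81) ✓
CustID=2: 4 rows → {Product,OrderID} = (9, 89), (9, 89), (9, 89), (9, 89) ✓
CustID=3: 4 rows → {Product,OrderID} takes values {(8, 88), (3, 83), (7, 84), (2, 84)} — violation
The only CustID value with inconsistent RHS is CustID=3.

3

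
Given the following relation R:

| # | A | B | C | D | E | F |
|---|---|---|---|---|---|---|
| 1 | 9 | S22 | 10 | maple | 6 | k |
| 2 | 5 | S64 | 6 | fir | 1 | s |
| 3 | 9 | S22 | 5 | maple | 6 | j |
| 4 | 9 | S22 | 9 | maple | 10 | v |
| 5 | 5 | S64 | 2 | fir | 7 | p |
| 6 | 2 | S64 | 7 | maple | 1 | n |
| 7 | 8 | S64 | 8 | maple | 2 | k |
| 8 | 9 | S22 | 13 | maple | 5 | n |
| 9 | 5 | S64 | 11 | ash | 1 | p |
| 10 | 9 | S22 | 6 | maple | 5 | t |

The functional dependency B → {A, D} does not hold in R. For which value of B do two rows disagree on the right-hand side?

B=S22: rows 1, 3, 4, 8, 10 → {A,D} = (9, maple), (9, maple), (9, maple), (9, maple), (9, maple) ✓
B=S64: rows 2, 5, 6, 7, 9 → {A,D} takes values {(5, fir), (2, maple), (8, maple), (5, ash)} — violation
The only B value with inconsistent RHS is B=S64.

S64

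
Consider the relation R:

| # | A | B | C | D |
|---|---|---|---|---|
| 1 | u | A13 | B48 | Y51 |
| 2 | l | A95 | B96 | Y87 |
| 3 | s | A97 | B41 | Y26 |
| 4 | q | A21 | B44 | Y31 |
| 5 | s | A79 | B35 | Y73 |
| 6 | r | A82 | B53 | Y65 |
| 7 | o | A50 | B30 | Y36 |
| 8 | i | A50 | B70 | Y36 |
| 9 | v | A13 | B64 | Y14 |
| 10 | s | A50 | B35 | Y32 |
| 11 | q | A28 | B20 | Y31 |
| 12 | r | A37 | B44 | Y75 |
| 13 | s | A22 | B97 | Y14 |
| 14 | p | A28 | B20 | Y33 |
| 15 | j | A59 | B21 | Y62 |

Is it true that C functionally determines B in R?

C=B48: row 1 → B = A13 ✓
C=B96: row 2 → B = A95 ✓
C=B41: row 3 → B = A97 ✓
C=B44: rows 4, 12 → B takes values {A21, A37} — violation
C=B35: rows 5, 10 → B takes values {A79, A50} — violation
C=B53: row 6 → B = A82 ✓
C=B30: row 7 → B = A50 ✓
C=B70: row 8 → B = A50 ✓
C=B64: row 9 → B = A13 ✓
C=B20: rows 11, 14 → B = A28, A28 ✓
C=B97: row 13 → B = A22 ✓
C=B21: row 15 → B = A59 ✓
Two rows agree on C but differ on B, so C → B does not hold.

No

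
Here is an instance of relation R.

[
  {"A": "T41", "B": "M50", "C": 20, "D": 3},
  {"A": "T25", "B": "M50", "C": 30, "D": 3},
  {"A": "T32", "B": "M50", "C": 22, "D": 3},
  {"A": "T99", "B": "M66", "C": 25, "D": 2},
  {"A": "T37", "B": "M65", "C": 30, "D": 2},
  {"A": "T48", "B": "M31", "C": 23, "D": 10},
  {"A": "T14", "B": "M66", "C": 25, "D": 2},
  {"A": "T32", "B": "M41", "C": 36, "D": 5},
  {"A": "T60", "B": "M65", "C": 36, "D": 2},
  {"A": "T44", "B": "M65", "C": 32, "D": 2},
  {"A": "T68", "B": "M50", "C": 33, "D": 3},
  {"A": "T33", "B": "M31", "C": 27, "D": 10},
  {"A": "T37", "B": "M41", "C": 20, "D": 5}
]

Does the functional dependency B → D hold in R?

Yes

B=M50: 4 rows → D = 3, 3, 3, 3 ✓
B=M66: 2 rows → D = 2, 2 ✓
B=M65: 3 rows → D = 2, 2, 2 ✓
B=M31: 2 rows → D = 10, 10 ✓
B=M41: 2 rows → D = 5, 5 ✓
Every B value is associated with a single D value, so B → D holds.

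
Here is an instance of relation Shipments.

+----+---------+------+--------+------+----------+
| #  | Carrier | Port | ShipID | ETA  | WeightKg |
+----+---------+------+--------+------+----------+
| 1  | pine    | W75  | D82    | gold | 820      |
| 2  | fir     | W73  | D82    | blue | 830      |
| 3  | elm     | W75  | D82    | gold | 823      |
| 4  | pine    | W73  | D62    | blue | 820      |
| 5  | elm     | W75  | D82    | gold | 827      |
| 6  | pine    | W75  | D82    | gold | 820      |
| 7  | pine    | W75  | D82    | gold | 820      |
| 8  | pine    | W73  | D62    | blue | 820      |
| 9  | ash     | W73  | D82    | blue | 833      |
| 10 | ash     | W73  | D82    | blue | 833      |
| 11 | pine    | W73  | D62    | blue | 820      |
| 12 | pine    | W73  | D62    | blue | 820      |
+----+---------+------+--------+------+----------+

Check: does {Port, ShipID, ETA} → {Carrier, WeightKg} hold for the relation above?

(Port=W75, ShipID=D82, ETA=gold): rows 1, 3, 5, 6, 7 → {Carrier,WeightKg} takes values {(pine, 820), (elm, 823), (elm, 827)} — violation
(Port=W73, ShipID=D82, ETA=blue): rows 2, 9, 10 → {Carrier,WeightKg} takes values {(fir, 830), (ash, 833)} — violation
(Port=W73, ShipID=D62, ETA=blue): rows 4, 8, 11, 12 → {Carrier,WeightKg} = (pine, 820), (pine, 820), (pine, 820), (pine, 820) ✓
Two rows agree on {Port, ShipID, ETA} but differ on {Carrier, WeightKg}, so {Port, ShipID, ETA} → {Carrier, WeightKg} does not hold.

No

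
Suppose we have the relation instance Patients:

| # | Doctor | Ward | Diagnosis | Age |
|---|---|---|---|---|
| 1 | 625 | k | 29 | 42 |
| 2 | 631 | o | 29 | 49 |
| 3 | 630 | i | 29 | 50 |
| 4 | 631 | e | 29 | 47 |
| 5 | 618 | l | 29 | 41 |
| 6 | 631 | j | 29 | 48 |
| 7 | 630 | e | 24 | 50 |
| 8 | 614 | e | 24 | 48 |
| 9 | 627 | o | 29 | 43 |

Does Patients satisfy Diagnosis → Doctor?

Diagnosis=29: rows 1, 2, 3, 4, 5, 6, 9 → Doctor takes values {625, 631, 630, 618, 627} — violation
Diagnosis=24: rows 7, 8 → Doctor takes values {630, 614} — violation
Two rows agree on Diagnosis but differ on Doctor, so Diagnosis → Doctor does not hold.

No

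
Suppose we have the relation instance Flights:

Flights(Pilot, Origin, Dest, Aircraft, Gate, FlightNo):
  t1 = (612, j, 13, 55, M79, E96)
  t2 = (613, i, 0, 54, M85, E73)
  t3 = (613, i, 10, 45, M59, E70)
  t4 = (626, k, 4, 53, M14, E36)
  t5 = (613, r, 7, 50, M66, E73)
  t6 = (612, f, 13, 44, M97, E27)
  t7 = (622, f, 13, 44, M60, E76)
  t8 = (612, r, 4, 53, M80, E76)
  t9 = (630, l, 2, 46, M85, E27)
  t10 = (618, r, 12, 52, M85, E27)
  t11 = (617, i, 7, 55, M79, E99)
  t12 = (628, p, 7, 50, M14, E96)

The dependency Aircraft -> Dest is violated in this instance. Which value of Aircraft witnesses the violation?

55

Aircraft=55: rows 1, 11 → Dest takes values {13, 7} — violation
Aircraft=54: row 2 → Dest = 0 ✓
Aircraft=45: row 3 → Dest = 10 ✓
Aircraft=53: rows 4, 8 → Dest = 4, 4 ✓
Aircraft=50: rows 5, 12 → Dest = 7, 7 ✓
Aircraft=44: rows 6, 7 → Dest = 13, 13 ✓
Aircraft=46: row 9 → Dest = 2 ✓
Aircraft=52: row 10 → Dest = 12 ✓
The only Aircraft value with inconsistent Dest is Aircraft=55.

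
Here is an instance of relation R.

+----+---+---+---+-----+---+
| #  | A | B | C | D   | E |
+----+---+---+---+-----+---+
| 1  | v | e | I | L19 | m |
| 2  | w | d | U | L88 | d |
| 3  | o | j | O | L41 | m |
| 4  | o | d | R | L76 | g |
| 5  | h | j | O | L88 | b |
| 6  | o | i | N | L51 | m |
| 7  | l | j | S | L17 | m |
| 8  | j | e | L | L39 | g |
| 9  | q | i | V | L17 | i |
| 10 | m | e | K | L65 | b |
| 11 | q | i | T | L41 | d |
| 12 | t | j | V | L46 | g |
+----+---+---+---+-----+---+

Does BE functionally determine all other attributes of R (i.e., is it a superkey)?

Rows 3 and 7 have the same BE value (B=j, E=m) but are distinct tuples, so BE does not determine every attribute — not a superkey.

No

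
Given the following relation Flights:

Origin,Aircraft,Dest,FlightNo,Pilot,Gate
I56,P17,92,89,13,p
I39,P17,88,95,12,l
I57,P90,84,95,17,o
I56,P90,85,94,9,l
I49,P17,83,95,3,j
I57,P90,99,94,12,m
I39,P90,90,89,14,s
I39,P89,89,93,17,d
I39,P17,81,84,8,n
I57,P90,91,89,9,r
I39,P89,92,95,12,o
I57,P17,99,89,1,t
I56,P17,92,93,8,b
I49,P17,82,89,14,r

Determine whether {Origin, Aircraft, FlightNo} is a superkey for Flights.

All 14 rows have distinct {Origin, Aircraft, FlightNo} values, so {Origin, Aircraft, FlightNo} → (all attributes) holds and {Origin, Aircraft, FlightNo} is a superkey.

Yes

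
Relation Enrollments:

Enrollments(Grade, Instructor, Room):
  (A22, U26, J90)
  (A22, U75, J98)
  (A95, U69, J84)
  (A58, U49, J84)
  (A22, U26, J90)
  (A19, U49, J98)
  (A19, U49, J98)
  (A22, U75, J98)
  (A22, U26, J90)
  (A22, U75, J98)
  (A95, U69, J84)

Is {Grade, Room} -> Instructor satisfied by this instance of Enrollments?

Yes

(Grade=A22, Room=J90): 3 rows → Instructor = U26, U26, U26 ✓
(Grade=A22, Room=J98): 3 rows → Instructor = U75, U75, U75 ✓
(Grade=A95, Room=J84): 2 rows → Instructor = U69, U69 ✓
(Grade=A58, Room=J84): 1 row → Instructor = U49 ✓
(Grade=A19, Room=J98): 2 rows → Instructor = U49, U49 ✓
Every {Grade, Room} value is associated with a single Instructor value, so {Grade, Room} -> Instructor holds.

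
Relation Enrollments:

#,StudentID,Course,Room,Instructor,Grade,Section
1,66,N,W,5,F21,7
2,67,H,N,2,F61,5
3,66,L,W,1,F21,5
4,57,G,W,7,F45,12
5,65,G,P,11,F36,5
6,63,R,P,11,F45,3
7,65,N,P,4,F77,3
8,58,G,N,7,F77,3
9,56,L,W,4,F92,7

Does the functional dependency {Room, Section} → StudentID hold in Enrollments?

(Room=W, Section=7): rows 1, 9 → StudentID takes values {66, 56} — violation
(Room=N, Section=5): row 2 → StudentID = 67 ✓
(Room=W, Section=5): row 3 → StudentID = 66 ✓
(Room=W, Section=12): row 4 → StudentID = 57 ✓
(Room=P, Section=5): row 5 → StudentID = 65 ✓
(Room=P, Section=3): rows 6, 7 → StudentID takes values {63, 65} — violation
(Room=N, Section=3): row 8 → StudentID = 58 ✓
Two rows agree on {Room, Section} but differ on StudentID, so {Room, Section} → StudentID does not hold.

No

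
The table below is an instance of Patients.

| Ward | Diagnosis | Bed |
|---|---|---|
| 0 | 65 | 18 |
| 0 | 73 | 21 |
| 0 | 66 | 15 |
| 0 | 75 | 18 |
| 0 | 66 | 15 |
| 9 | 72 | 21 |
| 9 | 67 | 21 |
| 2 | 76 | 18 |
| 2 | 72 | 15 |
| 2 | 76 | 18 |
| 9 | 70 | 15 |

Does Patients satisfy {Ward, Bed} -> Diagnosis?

(Ward=0, Bed=18): 2 rows → Diagnosis takes values {65, 75} — violation
(Ward=0, Bed=21): 1 row → Diagnosis = 73 ✓
(Ward=0, Bed=15): 2 rows → Diagnosis = 66, 66 ✓
(Ward=9, Bed=21): 2 rows → Diagnosis takes values {72, 67} — violation
(Ward=2, Bed=18): 2 rows → Diagnosis = 76, 76 ✓
(Ward=2, Bed=15): 1 row → Diagnosis = 72 ✓
(Ward=9, Bed=15): 1 row → Diagnosis = 70 ✓
Two rows agree on {Ward, Bed} but differ on Diagnosis, so {Ward, Bed} -> Diagnosis does not hold.

No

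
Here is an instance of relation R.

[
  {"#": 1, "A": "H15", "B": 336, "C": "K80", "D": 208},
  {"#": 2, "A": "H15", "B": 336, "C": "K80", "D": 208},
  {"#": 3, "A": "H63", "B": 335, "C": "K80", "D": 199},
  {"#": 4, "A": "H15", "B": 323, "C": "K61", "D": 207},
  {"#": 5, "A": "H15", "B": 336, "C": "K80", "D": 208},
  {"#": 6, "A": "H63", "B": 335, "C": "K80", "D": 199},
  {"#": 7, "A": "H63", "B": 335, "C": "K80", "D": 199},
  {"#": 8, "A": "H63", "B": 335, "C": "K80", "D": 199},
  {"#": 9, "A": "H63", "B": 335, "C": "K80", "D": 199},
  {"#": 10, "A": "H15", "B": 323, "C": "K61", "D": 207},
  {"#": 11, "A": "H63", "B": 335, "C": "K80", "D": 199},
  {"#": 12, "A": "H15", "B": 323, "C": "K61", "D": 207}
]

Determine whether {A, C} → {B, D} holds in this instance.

Yes

(A=H15, C=K80): rows 1, 2, 5 → {B,D} = (336, 208), (336, 208), (336, 208) ✓
(A=H63, C=K80): rows 3, 6, 7, 8, 9, 11 → {B,D} = (335, 199), (335, 199), (335, 199), (335, 199), (335, 199), (335, 199) ✓
(A=H15, C=K61): rows 4, 10, 12 → {B,D} = (323, 207), (323, 207), (323, 207) ✓
Every {A, C} value is associated with a single {B, D} value, so {A, C} → {B, D} holds.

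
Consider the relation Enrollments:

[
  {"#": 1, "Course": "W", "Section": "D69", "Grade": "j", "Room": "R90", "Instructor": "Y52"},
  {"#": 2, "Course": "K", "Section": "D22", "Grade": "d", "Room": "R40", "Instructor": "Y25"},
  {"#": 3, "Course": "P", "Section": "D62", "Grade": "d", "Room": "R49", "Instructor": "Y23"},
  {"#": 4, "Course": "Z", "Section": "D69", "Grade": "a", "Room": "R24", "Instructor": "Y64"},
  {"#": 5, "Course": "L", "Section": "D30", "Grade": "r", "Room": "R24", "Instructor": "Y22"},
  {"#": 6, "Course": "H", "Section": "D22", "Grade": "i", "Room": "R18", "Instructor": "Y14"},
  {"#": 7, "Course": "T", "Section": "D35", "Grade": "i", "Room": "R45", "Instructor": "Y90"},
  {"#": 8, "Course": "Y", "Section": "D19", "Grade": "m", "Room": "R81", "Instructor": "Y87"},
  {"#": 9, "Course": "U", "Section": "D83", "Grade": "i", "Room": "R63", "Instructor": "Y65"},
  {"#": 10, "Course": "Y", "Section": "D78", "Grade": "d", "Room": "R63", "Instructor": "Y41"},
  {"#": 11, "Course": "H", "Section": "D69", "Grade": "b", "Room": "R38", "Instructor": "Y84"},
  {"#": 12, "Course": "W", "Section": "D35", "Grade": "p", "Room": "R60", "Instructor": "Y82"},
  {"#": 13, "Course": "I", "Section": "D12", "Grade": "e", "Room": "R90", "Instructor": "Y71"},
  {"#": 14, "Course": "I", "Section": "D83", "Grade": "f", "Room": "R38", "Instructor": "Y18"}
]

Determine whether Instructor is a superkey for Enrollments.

Yes

All 14 rows have distinct Instructor values, so Instructor → (all attributes) holds and Instructor is a superkey.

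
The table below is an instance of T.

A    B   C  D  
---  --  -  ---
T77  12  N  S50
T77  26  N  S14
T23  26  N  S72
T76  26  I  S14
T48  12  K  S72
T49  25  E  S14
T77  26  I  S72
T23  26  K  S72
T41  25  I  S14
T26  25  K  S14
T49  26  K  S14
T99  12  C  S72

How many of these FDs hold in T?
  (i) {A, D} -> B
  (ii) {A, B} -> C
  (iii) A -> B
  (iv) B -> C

0

(i) {A, D} -> B: (A=T49, D=S14): 2 rows → B takes values {25, 26} — violation — fails.
(ii) {A, B} -> C: (A=T77, B=26): 2 rows → C takes values {N, I} — violation; (A=T23, B=26): 2 rows → C takes values {N, K} — violation — fails.
(iii) A -> B: A=T77: 3 rows → B takes values {12, 26} — violation; A=T49: 2 rows → B takes values {25, 26} — violation — fails.
(iv) B -> C: B=12: 3 rows → C takes values {N, K, C} — violation; B=26: 6 rows → C takes values {N, I, K} — violation; B=25: 3 rows → C takes values {E, I, K} — violation — fails.
None of the 4 dependencies hold.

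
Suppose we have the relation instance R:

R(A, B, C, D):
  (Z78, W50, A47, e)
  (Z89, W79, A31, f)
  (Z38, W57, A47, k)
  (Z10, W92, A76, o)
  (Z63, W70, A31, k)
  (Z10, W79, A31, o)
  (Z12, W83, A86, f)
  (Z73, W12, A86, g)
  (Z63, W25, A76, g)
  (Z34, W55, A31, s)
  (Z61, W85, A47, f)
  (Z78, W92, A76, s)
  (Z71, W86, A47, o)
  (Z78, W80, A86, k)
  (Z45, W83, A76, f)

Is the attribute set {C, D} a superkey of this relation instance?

Yes

All 15 rows have distinct {C, D} values, so {C, D} → (all attributes) holds and {C, D} is a superkey.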